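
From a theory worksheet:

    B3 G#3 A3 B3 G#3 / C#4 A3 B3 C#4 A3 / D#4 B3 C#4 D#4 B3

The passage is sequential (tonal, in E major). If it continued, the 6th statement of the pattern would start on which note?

Taking 5-note groups, the heads are B3, C#4, D#4: the pattern moves up a 2nd.
Continuing: E4 → F#4 → G#4. Statement 6 starts on G#4.

G#4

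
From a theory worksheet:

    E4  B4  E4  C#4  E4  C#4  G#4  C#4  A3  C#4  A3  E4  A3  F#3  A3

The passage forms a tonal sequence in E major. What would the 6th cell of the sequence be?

The 5-note cells begin on E4, C#4, A3 — each down a 3rd from the last.
Continuing the starts: F#3 → D#3 → B2.
From B2 the diatonic shape gives B2 F#3 B2 G#2 B2.

B2 F#3 B2 G#2 B2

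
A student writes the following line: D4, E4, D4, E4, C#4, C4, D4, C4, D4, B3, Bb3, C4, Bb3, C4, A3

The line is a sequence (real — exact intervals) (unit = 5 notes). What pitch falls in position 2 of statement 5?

The unit is 5 notes. Position-2 pitches of the 3 shown cells: E4, D4, C4.
Each moves down a 2nd. Continuing: Bb3 → Ab3.

Ab3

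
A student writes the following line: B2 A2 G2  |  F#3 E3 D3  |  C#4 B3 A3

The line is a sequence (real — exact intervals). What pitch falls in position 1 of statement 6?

A#5

The unit is 3 notes. Position-1 pitches of the 3 shown cells: B2, F#3, C#4.
Carrying that up a 5th forward: G#4 → D#5 → A#5.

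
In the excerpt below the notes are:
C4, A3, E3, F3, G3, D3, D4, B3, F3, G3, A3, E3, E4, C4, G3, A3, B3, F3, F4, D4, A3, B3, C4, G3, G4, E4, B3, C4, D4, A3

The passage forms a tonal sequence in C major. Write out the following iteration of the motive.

A4 F4 C4 D4 E4 B3

The 6-note cells begin on C4, D4, E4, F4, G4 — each up a 2nd from the last.
From A4 the diatonic shape gives A4 F4 C4 D4 E4 B3.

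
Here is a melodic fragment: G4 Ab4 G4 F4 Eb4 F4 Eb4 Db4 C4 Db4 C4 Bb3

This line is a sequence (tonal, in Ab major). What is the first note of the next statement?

Ab3

Taking 4-note groups, the heads are G4, Eb4, C4: the pattern moves down a 3rd.
The next head, down a 3rd from C4, is Ab3.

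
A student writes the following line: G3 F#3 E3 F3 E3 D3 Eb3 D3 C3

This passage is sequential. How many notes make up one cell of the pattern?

3

There are 9 notes; a 3-note unit gives 3 cells:
G3 F#3 E3 | F3 E3 D3 | Eb3 D3 C3
Every group is a transposition down a 2nd of the one before; no shorter unit works.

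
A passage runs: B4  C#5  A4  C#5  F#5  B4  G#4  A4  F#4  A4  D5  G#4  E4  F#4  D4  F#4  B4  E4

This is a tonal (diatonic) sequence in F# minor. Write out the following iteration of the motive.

Unit = 6 notes; the statements start on B4, G#4, E4, moving down a 3rd each time.
So cell 4 is C#4 D4 B3 D4 G#4 C#4.

C#4 D4 B3 D4 G#4 C#4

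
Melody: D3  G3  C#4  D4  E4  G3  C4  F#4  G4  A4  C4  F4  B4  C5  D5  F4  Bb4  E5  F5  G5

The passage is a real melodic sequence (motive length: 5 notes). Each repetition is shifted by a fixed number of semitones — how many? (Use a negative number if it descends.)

5

Unit = 5 notes; the statements start on D3, G3, C4, F4, moving up a 4th each time.
Counting half-steps from D3 to G3: 5.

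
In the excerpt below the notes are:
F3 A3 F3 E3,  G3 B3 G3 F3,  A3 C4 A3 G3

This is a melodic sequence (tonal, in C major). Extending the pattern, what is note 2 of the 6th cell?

The unit is 4 notes. Position-2 pitches of the 3 shown cells: A3, B3, C4.
Each moves up a 2nd. Continuing: D4 → E4 → F4.

F4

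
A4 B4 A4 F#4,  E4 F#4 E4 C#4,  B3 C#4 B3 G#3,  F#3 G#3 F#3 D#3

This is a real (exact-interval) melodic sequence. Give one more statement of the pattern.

C#3 D#3 C#3 A#2

The 4-note cells begin on A4, E4, B3, F#3 — each down a 4th from the last.
So cell 5 is C#3 D#3 C#3 A#2.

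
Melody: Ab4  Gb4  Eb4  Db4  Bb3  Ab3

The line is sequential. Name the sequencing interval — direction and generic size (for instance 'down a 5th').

The 2-note cells begin on Ab4, Eb4, Bb3 — each down a 4th from the last.
Ab4 to Eb4 is down a 4th.

down a 4th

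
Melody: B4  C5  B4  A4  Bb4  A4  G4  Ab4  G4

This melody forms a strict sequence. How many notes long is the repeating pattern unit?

3

There are 9 notes; a 3-note unit gives 3 cells:
B4 C5 B4 | A4 Bb4 A4 | G4 Ab4 G4
That's a consistent down a 2nd shift per cell, and no other grouping gives one.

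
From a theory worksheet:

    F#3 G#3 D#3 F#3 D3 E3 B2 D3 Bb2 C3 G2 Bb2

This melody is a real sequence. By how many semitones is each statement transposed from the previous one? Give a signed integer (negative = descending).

Taking 4-note groups, the heads are F#3, D3, Bb2: the pattern moves down a 3rd.
F#3→D3 is 50 − 54 = -4 semitones.

-4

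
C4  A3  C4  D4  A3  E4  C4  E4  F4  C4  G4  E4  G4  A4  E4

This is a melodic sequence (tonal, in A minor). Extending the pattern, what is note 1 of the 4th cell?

The unit is 5 notes. Position-1 pitches of the 3 shown cells: C4, E4, G4.
One more up a 3rd gives B4.

B4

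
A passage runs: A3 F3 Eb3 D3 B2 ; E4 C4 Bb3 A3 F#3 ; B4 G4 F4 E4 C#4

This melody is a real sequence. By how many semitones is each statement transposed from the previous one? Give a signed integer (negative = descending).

7

Unit = 5 notes; the statements start on A3, E4, B4, moving up a 5th each time.
A3 to E4 spans +7 semitones.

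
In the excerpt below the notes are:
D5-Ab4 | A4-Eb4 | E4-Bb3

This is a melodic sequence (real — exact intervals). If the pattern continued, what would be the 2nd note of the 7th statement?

D2

With 2-note cells, note 2 of each statement runs Ab4, Eb4, Bb3.
Carrying that down a 4th forward: F3 → C3 → G2 → D2.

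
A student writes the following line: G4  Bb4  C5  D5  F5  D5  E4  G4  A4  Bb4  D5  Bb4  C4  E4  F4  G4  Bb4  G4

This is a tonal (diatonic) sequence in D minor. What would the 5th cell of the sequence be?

F3 A3 Bb3 C4 E4 C4

With a 6-note motive the entries are G4, E4, C4, each down a 3rd from the previous.
Extending down a 3rd: A3 → F3.
From F3 the diatonic shape gives F3 A3 Bb3 C4 E4 C4.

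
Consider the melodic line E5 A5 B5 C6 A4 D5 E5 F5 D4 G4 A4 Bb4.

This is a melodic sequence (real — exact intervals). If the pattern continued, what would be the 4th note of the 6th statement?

Db3

The unit is 4 notes. Position-4 pitches of the 3 shown cells: C6, F5, Bb4.
Each moves down a 5th. Continuing: Eb4 → Ab3 → Db3.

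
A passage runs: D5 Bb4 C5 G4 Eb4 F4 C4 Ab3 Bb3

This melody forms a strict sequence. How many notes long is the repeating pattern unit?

9 notes total. Splitting into 3 groups of 3:
D5 Bb4 C5 | G4 Eb4 F4 | C4 Ab3 Bb3
Every group is a transposition down a 5th of the one before; no shorter unit works.

3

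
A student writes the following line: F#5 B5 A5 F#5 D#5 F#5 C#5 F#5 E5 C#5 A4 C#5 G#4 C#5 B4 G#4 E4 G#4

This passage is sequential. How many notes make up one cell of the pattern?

18 notes total. Splitting into 3 groups of 6:
F#5 B5 A5 F#5 D#5 F#5 | C#5 F#5 E5 C#5 A4 C#5 | G#4 C#5 B4 G#4 E4 G#4
That's a consistent down a 4th shift per cell, and no other grouping gives one.

6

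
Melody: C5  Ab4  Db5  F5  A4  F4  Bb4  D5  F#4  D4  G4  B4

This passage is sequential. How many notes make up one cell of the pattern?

There are 12 notes; a 4-note unit gives 3 cells:
C5 Ab4 Db5 F5 | A4 F4 Bb4 D5 | F#4 D4 G4 B4
Every group is a transposition down a 3rd of the one before; no shorter unit works.

4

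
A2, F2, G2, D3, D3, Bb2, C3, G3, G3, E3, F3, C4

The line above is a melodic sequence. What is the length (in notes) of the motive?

There are 12 notes; a 4-note unit gives 3 cells:
A2 F2 G2 D3 | D3 Bb2 C3 G3 | G3 E3 F3 C4
Each cell is the previous one up a 4th — so the unit is 4 notes.

4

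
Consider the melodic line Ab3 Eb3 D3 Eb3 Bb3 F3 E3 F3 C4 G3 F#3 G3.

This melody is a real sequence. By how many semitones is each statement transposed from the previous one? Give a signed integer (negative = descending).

Unit = 4 notes; the statements start on Ab3, Bb3, C4, moving up a 2nd each time.
Ab3→Bb3 is 58 − 56 = 2 semitones.

2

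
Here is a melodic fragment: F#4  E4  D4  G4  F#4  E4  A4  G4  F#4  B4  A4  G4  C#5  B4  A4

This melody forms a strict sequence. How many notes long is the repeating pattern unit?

15 notes total. Splitting into 5 groups of 3:
F#4 E4 D4 | G4 F#4 E4 | A4 G4 F#4 | B4 A4 G4 | C#5 B4 A4
That's a consistent up a 2nd shift per cell, and no other grouping gives one.

3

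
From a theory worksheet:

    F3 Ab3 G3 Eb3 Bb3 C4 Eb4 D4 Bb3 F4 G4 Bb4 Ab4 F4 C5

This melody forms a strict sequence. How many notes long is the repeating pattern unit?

15 notes total. Splitting into 3 groups of 5:
F3 Ab3 G3 Eb3 Bb3 | C4 Eb4 D4 Bb3 F4 | G4 Bb4 Ab4 F4 C5
That's a consistent up a 5th shift per cell, and no other grouping gives one.

5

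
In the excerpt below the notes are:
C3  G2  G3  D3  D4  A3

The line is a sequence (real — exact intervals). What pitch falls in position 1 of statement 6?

Grouping in 2s, the 1st note of each cell is C3, G3, D4.
Carrying that up a 5th forward: A4 → E5 → B5.

B5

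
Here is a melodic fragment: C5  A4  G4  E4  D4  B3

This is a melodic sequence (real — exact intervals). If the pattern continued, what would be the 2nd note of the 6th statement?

Grouping in 2s, the 2nd note of each cell is A4, E4, B3.
Each moves down a 4th. Continuing: F#3 → C#3 → G#2.

G#2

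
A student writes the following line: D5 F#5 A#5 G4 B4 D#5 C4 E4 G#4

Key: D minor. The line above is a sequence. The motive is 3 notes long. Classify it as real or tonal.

real

Each cell has the same semitone pattern (4, 4) — intervals are preserved exactly.
And F#5 lies outside D minor, so the sequence is real rather than tonal.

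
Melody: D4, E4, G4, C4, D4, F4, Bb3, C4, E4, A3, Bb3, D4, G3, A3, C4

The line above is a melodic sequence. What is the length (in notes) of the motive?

There are 15 notes; a 3-note unit gives 5 cells:
D4 E4 G4 | C4 D4 F4 | Bb3 C4 E4 | A3 Bb3 D4 | G3 A3 C4
That's a consistent down a 2nd shift per cell, and no other grouping gives one.

3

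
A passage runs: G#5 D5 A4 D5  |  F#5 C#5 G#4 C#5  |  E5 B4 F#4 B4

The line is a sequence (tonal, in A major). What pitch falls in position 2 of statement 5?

Grouping in 4s, the 2nd note of each cell is D5, C#5, B4.
Carrying that down a 2nd forward: A4 → G#4.

G#4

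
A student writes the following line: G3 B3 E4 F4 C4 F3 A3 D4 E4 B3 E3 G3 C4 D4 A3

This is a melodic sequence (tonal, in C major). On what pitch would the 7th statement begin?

Unit = 5 notes; the statements start on G3, F3, E3, moving down a 2nd each time.
Continuing: D3 → C3 → B2 → A2. Statement 7 starts on A2.

A2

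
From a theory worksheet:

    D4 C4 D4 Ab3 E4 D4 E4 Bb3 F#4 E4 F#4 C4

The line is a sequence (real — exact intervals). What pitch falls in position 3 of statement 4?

With 4-note cells, note 3 of each statement runs D4, E4, F#4.
One more up a 2nd gives G#4.

G#4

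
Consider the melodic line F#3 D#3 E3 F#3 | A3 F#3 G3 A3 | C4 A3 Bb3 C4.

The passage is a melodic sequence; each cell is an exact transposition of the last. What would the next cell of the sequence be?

Eb4 C4 Db4 Eb4

With a 4-note motive the entries are F#3, A3, C4, each up a 3rd from the previous.
Statement 4 starts on Eb4 and keeps the same exact contour: Eb4 C4 Db4 Eb4.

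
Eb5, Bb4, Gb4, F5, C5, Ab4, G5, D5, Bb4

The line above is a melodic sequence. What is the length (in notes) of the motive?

There are 9 notes; a 3-note unit gives 3 cells:
Eb5 Bb4 Gb4 | F5 C5 Ab4 | G5 D5 Bb4
Every group is a transposition up a 2nd of the one before; no shorter unit works.

3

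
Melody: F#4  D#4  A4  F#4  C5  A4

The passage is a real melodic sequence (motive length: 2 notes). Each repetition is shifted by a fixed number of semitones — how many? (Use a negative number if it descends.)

3

Taking 2-note groups, the heads are F#4, A4, C5: the pattern moves up a 3rd.
F#4→A4 is 69 − 66 = 3 semitones.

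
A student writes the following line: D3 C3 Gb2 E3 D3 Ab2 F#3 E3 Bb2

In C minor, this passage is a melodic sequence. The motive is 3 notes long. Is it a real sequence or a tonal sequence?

real

Each cell has the same semitone pattern (-2, -6) — intervals are preserved exactly.
And Gb2 lies outside C minor, so the sequence is real rather than tonal.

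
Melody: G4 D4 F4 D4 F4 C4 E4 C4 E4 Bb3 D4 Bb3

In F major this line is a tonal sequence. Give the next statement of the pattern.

D4 A3 C4 A3

Unit = 4 notes; the statements start on G4, F4, E4, moving down a 2nd each time.
Statement 4 starts on D4 and keeps the same diatonic contour: D4 A3 C4 A3.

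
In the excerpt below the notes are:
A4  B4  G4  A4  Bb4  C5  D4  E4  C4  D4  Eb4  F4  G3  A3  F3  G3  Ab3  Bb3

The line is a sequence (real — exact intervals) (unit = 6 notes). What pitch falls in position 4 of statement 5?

F2

With 6-note cells, note 4 of each statement runs A4, D4, G3.
Each moves down a 5th. Continuing: C3 → F2.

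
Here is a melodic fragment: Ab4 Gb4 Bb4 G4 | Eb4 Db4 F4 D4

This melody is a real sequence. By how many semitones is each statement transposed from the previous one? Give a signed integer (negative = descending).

-5

Unit = 4 notes; the statements start on Ab4, Eb4, moving down a 4th each time.
Counting half-steps from Ab4 to Eb4: -5.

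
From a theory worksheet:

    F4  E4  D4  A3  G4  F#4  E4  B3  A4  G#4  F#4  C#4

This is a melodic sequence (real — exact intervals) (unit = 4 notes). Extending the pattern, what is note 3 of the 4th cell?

G#4

Grouping in 4s, the 3rd note of each cell is D4, E4, F#4.
Each moves up a 2nd; the next is G#4.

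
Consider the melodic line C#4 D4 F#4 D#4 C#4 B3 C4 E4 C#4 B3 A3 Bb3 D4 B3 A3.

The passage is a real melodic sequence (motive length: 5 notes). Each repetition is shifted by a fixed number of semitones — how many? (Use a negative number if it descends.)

-2

The 5-note cells begin on C#4, B3, A3 — each down a 2nd from the last.
C#4→B3 is 59 − 61 = -2 semitones.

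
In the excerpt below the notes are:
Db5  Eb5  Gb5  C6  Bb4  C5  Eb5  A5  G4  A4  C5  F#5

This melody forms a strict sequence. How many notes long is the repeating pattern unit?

4

12 notes total. Splitting into 3 groups of 4:
Db5 Eb5 Gb5 C6 | Bb4 C5 Eb5 A5 | G4 A4 C5 F#5
That's a consistent down a 3rd shift per cell, and no other grouping gives one.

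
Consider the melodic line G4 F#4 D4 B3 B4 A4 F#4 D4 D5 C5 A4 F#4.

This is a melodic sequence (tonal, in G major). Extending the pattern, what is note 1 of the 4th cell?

The unit is 4 notes. Position-1 pitches of the 3 shown cells: G4, B4, D5.
From D5, up a 3rd gives F#5.

F#5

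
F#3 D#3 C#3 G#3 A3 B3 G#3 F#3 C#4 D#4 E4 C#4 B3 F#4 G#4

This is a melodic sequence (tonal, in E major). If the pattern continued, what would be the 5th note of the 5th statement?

F#5

The unit is 5 notes. Position-5 pitches of the 3 shown cells: A3, D#4, G#4.
Extending up a 4th: C#5 → F#5.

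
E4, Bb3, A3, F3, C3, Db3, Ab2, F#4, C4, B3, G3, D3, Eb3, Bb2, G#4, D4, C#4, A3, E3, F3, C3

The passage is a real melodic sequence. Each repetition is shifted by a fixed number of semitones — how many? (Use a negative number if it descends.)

2

With a 7-note motive the entries are E4, F#4, G#4, each up a 2nd from the previous.
Counting half-steps from E4 to F#4: 2.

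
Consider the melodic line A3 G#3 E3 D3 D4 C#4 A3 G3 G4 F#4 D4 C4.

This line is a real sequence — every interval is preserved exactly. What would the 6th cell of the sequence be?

Bb5 A5 F5 Eb5

With a 4-note motive the entries are A3, D4, G4, each up a 4th from the previous.
Continuing the starts: C5 → F5 → Bb5.
From Bb5 the exact shape gives Bb5 A5 F5 Eb5.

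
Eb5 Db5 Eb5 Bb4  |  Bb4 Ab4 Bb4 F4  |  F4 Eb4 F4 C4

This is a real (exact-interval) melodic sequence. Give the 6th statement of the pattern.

The 4-note cells begin on Eb5, Bb4, F4 — each down a 4th from the last.
Carrying on: C4 → G3 → D3.
From D3 the exact shape gives D3 C3 D3 A2.

D3 C3 D3 A2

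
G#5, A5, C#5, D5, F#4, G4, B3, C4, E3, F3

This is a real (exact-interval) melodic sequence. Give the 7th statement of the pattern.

With a 2-note motive the entries are G#5, C#5, F#4, B3, E3, each down a 5th from the previous.
Extending down a 5th: A2 → D2.
So cell 7 is D2 Eb2.

D2 Eb2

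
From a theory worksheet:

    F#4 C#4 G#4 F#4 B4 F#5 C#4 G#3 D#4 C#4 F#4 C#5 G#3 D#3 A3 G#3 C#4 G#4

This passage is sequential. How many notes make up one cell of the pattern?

6

18 notes total. Splitting into 3 groups of 6:
F#4 C#4 G#4 F#4 B4 F#5 | C#4 G#3 D#4 C#4 F#4 C#5 | G#3 D#3 A3 G#3 C#4 G#4
That's a consistent down a 4th shift per cell, and no other grouping gives one.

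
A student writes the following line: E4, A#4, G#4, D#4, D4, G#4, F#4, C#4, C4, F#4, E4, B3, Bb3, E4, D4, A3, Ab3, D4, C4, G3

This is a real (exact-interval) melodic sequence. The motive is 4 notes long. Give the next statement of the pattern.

Gb3 C4 Bb3 F3

Taking 4-note groups, the heads are E4, D4, C4, Bb3, Ab3: the pattern moves down a 2nd.
So cell 6 is Gb3 C4 Bb3 F3.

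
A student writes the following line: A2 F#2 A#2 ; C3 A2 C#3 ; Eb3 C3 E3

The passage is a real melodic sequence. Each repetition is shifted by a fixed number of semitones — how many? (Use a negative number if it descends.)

3

Taking 3-note groups, the heads are A2, C3, Eb3: the pattern moves up a 3rd.
A2 to C3 spans +3 semitones.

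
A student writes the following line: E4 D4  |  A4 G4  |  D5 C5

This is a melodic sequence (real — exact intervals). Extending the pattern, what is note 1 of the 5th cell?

With 2-note cells, note 1 of each statement runs E4, A4, D5.
Carrying that up a 4th forward: G5 → C6.

C6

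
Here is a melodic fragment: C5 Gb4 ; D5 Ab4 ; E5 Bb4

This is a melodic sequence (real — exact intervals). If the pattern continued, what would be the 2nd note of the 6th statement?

E5

Grouping in 2s, the 2nd note of each cell is Gb4, Ab4, Bb4.
Each moves up a 2nd. Continuing: C5 → D5 → E5.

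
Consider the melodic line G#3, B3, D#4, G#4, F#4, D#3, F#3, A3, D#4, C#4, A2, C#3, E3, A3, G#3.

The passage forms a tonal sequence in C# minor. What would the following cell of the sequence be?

E2 G#2 B2 E3 D#3

The 5-note cells begin on G#3, D#3, A2 — each down a 4th from the last.
From E2 the diatonic shape gives E2 G#2 B2 E3 D#3.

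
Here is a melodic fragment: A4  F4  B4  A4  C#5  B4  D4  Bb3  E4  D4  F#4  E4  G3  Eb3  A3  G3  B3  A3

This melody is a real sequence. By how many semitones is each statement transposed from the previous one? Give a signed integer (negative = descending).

-7

Taking 6-note groups, the heads are A4, D4, G3: the pattern moves down a 5th.
A4 to D4 spans -7 semitones.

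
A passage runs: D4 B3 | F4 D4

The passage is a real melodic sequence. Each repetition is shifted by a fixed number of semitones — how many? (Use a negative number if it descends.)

3

Taking 2-note groups, the heads are D4, F4: the pattern moves up a 3rd.
Counting half-steps from D4 to F4: 3.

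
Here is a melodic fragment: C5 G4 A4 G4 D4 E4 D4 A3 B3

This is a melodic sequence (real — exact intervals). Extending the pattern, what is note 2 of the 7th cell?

C#2

The unit is 3 notes. Position-2 pitches of the 3 shown cells: G4, D4, A3.
Carrying that down a 4th forward: E3 → B2 → F#2 → C#2.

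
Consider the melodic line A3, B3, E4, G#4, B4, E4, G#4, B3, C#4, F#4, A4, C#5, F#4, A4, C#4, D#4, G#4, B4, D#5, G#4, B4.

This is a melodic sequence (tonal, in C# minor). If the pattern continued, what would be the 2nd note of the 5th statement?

Grouping in 7s, the 2nd note of each cell is B3, C#4, D#4.
Carrying that up a 2nd forward: E4 → F#4.

F#4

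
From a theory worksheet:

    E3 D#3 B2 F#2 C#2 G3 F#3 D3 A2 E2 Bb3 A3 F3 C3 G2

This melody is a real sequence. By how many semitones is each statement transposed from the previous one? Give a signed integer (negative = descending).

3

With a 5-note motive the entries are E3, G3, Bb3, each up a 3rd from the previous.
E3→G3 is 55 − 52 = 3 semitones.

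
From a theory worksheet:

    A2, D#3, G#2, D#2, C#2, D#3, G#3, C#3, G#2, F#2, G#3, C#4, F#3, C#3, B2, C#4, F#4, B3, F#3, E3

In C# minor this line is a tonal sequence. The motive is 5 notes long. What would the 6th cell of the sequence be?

B4 E5 A4 E4 D#4

Unit = 5 notes; the statements start on A2, D#3, G#3, C#4, moving up a 4th each time.
Extending up a 4th: F#4 → B4.
From B4 the diatonic shape gives B4 E5 A4 E4 D#4.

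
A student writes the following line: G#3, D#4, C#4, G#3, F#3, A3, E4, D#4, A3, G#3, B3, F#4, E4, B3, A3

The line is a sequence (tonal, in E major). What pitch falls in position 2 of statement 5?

A4

With 5-note cells, note 2 of each statement runs D#4, E4, F#4.
Extending up a 2nd: G#4 → A4.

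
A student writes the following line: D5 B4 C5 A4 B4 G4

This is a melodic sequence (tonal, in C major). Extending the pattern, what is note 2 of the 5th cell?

E4

Grouping in 2s, the 2nd note of each cell is B4, A4, G4.
Each moves down a 2nd. Continuing: F4 → E4.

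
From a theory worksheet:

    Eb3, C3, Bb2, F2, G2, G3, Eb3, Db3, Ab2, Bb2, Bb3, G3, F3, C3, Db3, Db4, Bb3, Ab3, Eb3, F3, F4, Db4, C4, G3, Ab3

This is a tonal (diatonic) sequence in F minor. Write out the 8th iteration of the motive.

With a 5-note motive the entries are Eb3, G3, Bb3, Db4, F4, each up a 3rd from the previous.
Extending up a 3rd: Ab4 → C5 → Eb5.
From Eb5 the diatonic shape gives Eb5 C5 Bb4 F4 G4.

Eb5 C5 Bb4 F4 G4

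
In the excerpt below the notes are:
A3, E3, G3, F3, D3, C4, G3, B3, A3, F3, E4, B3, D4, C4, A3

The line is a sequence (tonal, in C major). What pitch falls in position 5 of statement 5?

E4

With 5-note cells, note 5 of each statement runs D3, F3, A3.
Each moves up a 3rd. Continuing: C4 → E4.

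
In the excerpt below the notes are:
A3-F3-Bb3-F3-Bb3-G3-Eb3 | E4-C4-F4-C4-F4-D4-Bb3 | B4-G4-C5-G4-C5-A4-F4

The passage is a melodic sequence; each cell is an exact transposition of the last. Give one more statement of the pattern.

With a 7-note motive the entries are A3, E4, B4, each up a 5th from the previous.
So cell 4 is F#5 D5 G5 D5 G5 E5 C5.

F#5 D5 G5 D5 G5 E5 C5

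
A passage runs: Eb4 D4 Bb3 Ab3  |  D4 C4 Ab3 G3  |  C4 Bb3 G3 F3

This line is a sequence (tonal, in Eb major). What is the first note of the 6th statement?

Unit = 4 notes; the statements start on Eb4, D4, C4, moving down a 2nd each time.
Extending the heads down a 2nd: Bb3 → Ab3 → G3.

G3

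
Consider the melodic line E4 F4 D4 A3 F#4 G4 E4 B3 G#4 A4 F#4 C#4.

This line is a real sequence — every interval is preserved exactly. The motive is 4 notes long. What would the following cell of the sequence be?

The 4-note cells begin on E4, F#4, G#4 — each up a 2nd from the last.
So cell 4 is A#4 B4 G#4 D#4.

A#4 B4 G#4 D#4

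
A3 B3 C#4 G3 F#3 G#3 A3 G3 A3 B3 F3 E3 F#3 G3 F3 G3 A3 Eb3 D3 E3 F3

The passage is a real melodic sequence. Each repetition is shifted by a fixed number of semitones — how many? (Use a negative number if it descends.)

Taking 7-note groups, the heads are A3, G3, F3: the pattern moves down a 2nd.
Counting half-steps from A3 to G3: -2.

-2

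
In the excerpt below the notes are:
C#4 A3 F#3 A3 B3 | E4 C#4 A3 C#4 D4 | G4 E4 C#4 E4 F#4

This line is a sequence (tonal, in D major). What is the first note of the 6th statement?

Unit = 5 notes; the statements start on C#4, E4, G4, moving up a 3rd each time.
Continuing: B4 → D5 → F#5. Statement 6 starts on F#5.

F#5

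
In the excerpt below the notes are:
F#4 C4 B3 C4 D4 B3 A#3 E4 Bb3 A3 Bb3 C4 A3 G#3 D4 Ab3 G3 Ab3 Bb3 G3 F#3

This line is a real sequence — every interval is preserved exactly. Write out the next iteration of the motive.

Unit = 7 notes; the statements start on F#4, E4, D4, moving down a 2nd each time.
Statement 4 starts on C4 and keeps the same exact contour: C4 Gb3 F3 Gb3 Ab3 F3 E3.

C4 Gb3 F3 Gb3 Ab3 F3 E3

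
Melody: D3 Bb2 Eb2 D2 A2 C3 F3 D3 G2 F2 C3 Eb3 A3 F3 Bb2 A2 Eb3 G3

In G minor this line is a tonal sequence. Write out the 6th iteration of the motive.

G4 Eb4 A3 G3 D4 F4

Unit = 6 notes; the statements start on D3, F3, A3, moving up a 3rd each time.
Extending up a 3rd: C4 → Eb4 → G4.
So cell 6 is G4 Eb4 A3 G3 D4 F4.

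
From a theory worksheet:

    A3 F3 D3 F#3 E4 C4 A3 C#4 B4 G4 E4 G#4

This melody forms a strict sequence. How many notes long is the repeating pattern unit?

4

12 notes total. Splitting into 3 groups of 4:
A3 F3 D3 F#3 | E4 C4 A3 C#4 | B4 G4 E4 G#4
Every group is a transposition up a 5th of the one before; no shorter unit works.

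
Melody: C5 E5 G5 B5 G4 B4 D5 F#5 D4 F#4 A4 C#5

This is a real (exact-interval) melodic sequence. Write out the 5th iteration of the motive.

E3 G#3 B3 D#4

Taking 4-note groups, the heads are C5, G4, D4: the pattern moves down a 4th.
Continuing the starts: A3 → E3.
Statement 5 starts on E3 and keeps the same exact contour: E3 G#3 B3 D#4.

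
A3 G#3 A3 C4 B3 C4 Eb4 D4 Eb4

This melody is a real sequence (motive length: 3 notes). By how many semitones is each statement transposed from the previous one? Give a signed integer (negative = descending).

3

With a 3-note motive the entries are A3, C4, Eb4, each up a 3rd from the previous.
A3→C4 is 60 − 57 = 3 semitones.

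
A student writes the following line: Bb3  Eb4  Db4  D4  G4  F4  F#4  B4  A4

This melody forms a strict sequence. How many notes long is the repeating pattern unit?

3

Try groups of 3 (3 cells in 9 notes):
Bb3 Eb4 Db4 | D4 G4 F4 | F#4 B4 A4
That's a consistent up a 3rd shift per cell, and no other grouping gives one.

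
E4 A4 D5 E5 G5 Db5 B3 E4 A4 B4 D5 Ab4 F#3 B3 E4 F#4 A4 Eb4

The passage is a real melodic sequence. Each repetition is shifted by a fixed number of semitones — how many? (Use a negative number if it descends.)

-5

The 6-note cells begin on E4, B3, F#3 — each down a 4th from the last.
Counting half-steps from E4 to B3: -5.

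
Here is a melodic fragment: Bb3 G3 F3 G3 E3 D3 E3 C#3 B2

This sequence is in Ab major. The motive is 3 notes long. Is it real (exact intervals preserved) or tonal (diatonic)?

Each cell has the same semitone pattern (-3, -2) — intervals are preserved exactly.
And E3 lies outside Ab major, so the sequence is real rather than tonal.

real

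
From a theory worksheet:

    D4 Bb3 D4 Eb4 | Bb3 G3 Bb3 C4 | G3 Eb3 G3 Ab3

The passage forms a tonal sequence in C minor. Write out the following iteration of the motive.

Eb3 C3 Eb3 F3

With a 4-note motive the entries are D4, Bb3, G3, each down a 3rd from the previous.
So cell 4 is Eb3 C3 Eb3 F3.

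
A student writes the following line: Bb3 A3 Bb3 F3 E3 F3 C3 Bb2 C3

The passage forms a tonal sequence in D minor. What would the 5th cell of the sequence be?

The 3-note cells begin on Bb3, F3, C3 — each down a 4th from the last.
Carrying on: G2 → D2.
So cell 5 is D2 C2 D2.

D2 C2 D2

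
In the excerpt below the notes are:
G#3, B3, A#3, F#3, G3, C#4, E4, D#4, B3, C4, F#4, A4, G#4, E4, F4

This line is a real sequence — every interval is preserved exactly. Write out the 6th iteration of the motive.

A5 C6 B5 G5 Ab5

Taking 5-note groups, the heads are G#3, C#4, F#4: the pattern moves up a 4th.
Continuing the starts: B4 → E5 → A5.
So cell 6 is A5 C6 B5 G5 Ab5.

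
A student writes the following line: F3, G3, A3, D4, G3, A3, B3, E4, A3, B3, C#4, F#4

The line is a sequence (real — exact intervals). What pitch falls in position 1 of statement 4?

B3

The unit is 4 notes. Position-1 pitches of the 3 shown cells: F3, G3, A3.
From A3, up a 2nd gives B3.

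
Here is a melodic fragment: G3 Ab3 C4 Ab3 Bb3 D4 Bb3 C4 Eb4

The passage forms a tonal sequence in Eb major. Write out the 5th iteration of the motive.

D4 Eb4 G4

The 3-note cells begin on G3, Ab3, Bb3 — each up a 2nd from the last.
Continuing the starts: C4 → D4.
From D4 the diatonic shape gives D4 Eb4 G4.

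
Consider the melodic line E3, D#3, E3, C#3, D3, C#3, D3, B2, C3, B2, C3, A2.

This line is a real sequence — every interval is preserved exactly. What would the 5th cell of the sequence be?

Ab2 G2 Ab2 F2

The 4-note cells begin on E3, D3, C3 — each down a 2nd from the last.
Extending down a 2nd: Bb2 → Ab2.
So cell 5 is Ab2 G2 Ab2 F2.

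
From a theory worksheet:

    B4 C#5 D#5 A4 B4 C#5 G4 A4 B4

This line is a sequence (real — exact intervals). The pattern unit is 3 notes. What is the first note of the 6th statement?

Db4

Taking 3-note groups, the heads are B4, A4, G4: the pattern moves down a 2nd.
Continuing: F4 → Eb4 → Db4. Statement 6 starts on Db4.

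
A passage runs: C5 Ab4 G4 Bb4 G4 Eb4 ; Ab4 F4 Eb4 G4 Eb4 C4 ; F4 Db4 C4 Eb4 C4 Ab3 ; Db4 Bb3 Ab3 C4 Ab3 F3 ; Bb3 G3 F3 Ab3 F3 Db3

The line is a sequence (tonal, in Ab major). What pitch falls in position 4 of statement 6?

F3

Grouping in 6s, the 4th note of each cell is Bb4, G4, Eb4, C4, Ab3.
One more down a 3rd gives F3.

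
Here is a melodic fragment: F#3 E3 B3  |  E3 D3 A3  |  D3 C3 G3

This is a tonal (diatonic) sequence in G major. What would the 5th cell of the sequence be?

B2 A2 E3

Taking 3-note groups, the heads are F#3, E3, D3: the pattern moves down a 2nd.
Continuing the starts: C3 → B2.
Statement 5 starts on B2 and keeps the same diatonic contour: B2 A2 E3.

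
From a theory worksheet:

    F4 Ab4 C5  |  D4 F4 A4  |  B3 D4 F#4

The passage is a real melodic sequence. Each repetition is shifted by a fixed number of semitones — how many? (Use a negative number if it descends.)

Taking 3-note groups, the heads are F4, D4, B3: the pattern moves down a 3rd.
F4 to D4 spans -3 semitones.

-3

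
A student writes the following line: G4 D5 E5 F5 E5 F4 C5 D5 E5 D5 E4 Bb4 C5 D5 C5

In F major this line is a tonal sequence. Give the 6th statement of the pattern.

Bb3 F4 G4 A4 G4

Taking 5-note groups, the heads are G4, F4, E4: the pattern moves down a 2nd.
Carrying on: D4 → C4 → Bb3.
So cell 6 is Bb3 F4 G4 A4 G4.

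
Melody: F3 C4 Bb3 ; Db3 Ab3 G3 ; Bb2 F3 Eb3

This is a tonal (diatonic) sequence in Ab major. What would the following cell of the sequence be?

With a 3-note motive the entries are F3, Db3, Bb2, each down a 3rd from the previous.
Statement 4 starts on G2 and keeps the same diatonic contour: G2 Db3 C3.

G2 Db3 C3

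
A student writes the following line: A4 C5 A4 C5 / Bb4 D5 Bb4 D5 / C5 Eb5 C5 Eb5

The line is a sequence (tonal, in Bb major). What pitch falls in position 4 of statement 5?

G5

With 4-note cells, note 4 of each statement runs C5, D5, Eb5.
Carrying that up a 2nd forward: F5 → G5.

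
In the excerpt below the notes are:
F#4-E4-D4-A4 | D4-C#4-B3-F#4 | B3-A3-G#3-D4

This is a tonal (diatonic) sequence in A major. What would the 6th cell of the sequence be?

C#3 B2 A2 E3

With a 4-note motive the entries are F#4, D4, B3, each down a 3rd from the previous.
Carrying on: G#3 → E3 → C#3.
From C#3 the diatonic shape gives C#3 B2 A2 E3.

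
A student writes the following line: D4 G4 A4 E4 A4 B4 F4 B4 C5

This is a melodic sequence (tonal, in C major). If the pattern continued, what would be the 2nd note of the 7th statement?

With 3-note cells, note 2 of each statement runs G4, A4, B4.
Each moves up a 2nd. Continuing: C5 → D5 → E5 → F5.

F5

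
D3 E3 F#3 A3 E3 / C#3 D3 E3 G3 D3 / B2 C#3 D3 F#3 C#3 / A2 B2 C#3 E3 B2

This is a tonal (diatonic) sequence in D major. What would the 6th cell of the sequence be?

F#2 G2 A2 C#3 G2

Taking 5-note groups, the heads are D3, C#3, B2, A2: the pattern moves down a 2nd.
Continuing the starts: G2 → F#2.
So cell 6 is F#2 G2 A2 C#3 G2.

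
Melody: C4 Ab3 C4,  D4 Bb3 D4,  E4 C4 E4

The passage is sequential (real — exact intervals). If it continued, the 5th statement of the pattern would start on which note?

G#4

Unit = 3 notes; the statements start on C4, D4, E4, moving up a 2nd each time.
Extending the heads up a 2nd: F#4 → G#4.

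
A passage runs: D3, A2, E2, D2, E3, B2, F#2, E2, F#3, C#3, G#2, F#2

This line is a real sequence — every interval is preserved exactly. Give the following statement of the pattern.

Unit = 4 notes; the statements start on D3, E3, F#3, moving up a 2nd each time.
So cell 4 is G#3 D#3 A#2 G#2.

G#3 D#3 A#2 G#2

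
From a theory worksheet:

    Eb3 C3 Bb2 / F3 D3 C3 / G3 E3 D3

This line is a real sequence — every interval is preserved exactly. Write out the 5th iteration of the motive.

Unit = 3 notes; the statements start on Eb3, F3, G3, moving up a 2nd each time.
Continuing the starts: A3 → B3.
From B3 the exact shape gives B3 G#3 F#3.

B3 G#3 F#3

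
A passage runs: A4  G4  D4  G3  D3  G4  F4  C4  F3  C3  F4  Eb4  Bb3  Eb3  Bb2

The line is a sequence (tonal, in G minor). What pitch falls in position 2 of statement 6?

Bb3

Grouping in 5s, the 2nd note of each cell is G4, F4, Eb4.
Extending down a 2nd: D4 → C4 → Bb3.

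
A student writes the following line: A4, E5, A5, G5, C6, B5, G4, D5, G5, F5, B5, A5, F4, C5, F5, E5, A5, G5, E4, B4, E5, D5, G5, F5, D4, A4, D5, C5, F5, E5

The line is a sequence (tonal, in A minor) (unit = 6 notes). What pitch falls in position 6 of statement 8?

Grouping in 6s, the 6th note of each cell is B5, A5, G5, F5, E5.
Carrying that down a 2nd forward: D5 → C5 → B4.

B4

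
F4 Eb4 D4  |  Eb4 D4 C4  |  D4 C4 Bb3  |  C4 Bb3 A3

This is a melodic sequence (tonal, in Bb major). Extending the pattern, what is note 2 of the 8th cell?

Eb3

The unit is 3 notes. Position-2 pitches of the 4 shown cells: Eb4, D4, C4, Bb3.
Each moves down a 2nd. Continuing: A3 → G3 → F3 → Eb3.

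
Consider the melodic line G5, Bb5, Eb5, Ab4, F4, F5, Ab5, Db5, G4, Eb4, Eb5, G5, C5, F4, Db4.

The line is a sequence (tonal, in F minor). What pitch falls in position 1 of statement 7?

Ab4

Grouping in 5s, the 1st note of each cell is G5, F5, Eb5.
Carrying that down a 2nd forward: Db5 → C5 → Bb4 → Ab4.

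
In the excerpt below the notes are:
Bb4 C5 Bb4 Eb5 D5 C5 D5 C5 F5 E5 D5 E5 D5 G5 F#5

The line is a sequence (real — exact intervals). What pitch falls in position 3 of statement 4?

E5

With 5-note cells, note 3 of each statement runs Bb4, C5, D5.
Each moves up a 2nd; the next is E5.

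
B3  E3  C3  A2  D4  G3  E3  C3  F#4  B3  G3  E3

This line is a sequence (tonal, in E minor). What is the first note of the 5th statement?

Unit = 4 notes; the statements start on B3, D4, F#4, moving up a 3rd each time.
Extending the heads up a 3rd: A4 → C5.

C5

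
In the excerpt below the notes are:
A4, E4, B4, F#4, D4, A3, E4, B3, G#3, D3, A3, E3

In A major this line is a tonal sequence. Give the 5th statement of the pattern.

The 4-note cells begin on A4, D4, G#3 — each down a 5th from the last.
Extending down a 5th: C#3 → F#2.
From F#2 the diatonic shape gives F#2 C#2 G#2 D2.

F#2 C#2 G#2 D2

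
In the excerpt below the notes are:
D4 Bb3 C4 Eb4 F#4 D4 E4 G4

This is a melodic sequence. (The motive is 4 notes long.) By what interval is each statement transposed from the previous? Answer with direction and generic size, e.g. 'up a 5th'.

up a 3rd

With a 4-note motive the entries are D4, F#4, each up a 3rd from the previous.
D4 to F#4 is up a 3rd.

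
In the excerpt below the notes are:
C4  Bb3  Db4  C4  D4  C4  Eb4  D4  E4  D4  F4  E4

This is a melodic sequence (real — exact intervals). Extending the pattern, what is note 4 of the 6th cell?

A#4

The unit is 4 notes. Position-4 pitches of the 3 shown cells: C4, D4, E4.
Each moves up a 2nd. Continuing: F#4 → G#4 → A#4.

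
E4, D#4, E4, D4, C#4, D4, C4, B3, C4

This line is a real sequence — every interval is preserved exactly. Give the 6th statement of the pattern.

Unit = 3 notes; the statements start on E4, D4, C4, moving down a 2nd each time.
Continuing the starts: Bb3 → Ab3 → Gb3.
From Gb3 the exact shape gives Gb3 F3 Gb3.

Gb3 F3 Gb3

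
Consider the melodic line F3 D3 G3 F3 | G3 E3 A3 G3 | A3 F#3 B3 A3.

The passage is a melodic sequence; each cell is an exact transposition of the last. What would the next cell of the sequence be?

Unit = 4 notes; the statements start on F3, G3, A3, moving up a 2nd each time.
So cell 4 is B3 G#3 C#4 B3.

B3 G#3 C#4 B3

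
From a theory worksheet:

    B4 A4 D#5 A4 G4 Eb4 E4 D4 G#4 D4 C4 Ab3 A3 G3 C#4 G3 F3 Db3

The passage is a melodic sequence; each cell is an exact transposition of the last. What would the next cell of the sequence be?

With a 6-note motive the entries are B4, E4, A3, each down a 5th from the previous.
From D3 the exact shape gives D3 C3 F#3 C3 Bb2 Gb2.

D3 C3 F#3 C3 Bb2 Gb2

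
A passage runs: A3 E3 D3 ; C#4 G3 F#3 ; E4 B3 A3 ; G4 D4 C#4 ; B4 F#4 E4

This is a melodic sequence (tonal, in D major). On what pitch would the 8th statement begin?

A5

The 3-note cells begin on A3, C#4, E4, G4, B4 — each up a 3rd from the last.
Extending the heads up a 3rd: D5 → F#5 → A5.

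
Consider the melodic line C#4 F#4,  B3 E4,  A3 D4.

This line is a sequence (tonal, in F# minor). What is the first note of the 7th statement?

With a 2-note motive the entries are C#4, B3, A3, each down a 2nd from the previous.
Continuing: G#3 → F#3 → E3 → D3. Statement 7 starts on D3.

D3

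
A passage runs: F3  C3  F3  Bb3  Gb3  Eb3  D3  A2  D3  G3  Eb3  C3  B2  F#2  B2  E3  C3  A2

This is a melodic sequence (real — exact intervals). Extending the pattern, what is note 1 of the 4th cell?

G#2

The unit is 6 notes. Position-1 pitches of the 3 shown cells: F3, D3, B2.
From B2, down a 3rd gives G#2.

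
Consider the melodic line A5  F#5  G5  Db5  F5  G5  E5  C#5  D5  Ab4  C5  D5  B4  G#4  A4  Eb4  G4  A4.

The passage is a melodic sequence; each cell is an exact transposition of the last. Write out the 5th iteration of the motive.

C#4 A#3 B3 F3 A3 B3

The 6-note cells begin on A5, E5, B4 — each down a 4th from the last.
Continuing the starts: F#4 → C#4.
Statement 5 starts on C#4 and keeps the same exact contour: C#4 A#3 B3 F3 A3 B3.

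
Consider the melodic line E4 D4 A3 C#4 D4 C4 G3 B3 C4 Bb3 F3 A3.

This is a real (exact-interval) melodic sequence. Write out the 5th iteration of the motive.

Taking 4-note groups, the heads are E4, D4, C4: the pattern moves down a 2nd.
Continuing the starts: Bb3 → Ab3.
So cell 5 is Ab3 Gb3 Db3 F3.

Ab3 Gb3 Db3 F3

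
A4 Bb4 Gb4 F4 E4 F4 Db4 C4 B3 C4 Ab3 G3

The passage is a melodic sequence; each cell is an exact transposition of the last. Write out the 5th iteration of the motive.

C#3 D3 Bb2 A2

The 4-note cells begin on A4, E4, B3 — each down a 4th from the last.
Continuing the starts: F#3 → C#3.
From C#3 the exact shape gives C#3 D3 Bb2 A2.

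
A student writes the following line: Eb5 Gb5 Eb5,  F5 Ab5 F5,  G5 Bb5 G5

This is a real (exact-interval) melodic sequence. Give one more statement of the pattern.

With a 3-note motive the entries are Eb5, F5, G5, each up a 2nd from the previous.
Statement 4 starts on A5 and keeps the same exact contour: A5 C6 A5.

A5 C6 A5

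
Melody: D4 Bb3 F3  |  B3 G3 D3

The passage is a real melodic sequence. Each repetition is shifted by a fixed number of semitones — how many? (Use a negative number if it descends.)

-3

The 3-note cells begin on D4, B3 — each down a 3rd from the last.
D4→B3 is 59 − 62 = -3 semitones.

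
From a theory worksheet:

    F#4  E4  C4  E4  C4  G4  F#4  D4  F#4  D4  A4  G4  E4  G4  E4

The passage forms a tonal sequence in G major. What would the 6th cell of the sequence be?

Taking 5-note groups, the heads are F#4, G4, A4: the pattern moves up a 2nd.
Carrying on: B4 → C5 → D5.
So cell 6 is D5 C5 A4 C5 A4.

D5 C5 A4 C5 A4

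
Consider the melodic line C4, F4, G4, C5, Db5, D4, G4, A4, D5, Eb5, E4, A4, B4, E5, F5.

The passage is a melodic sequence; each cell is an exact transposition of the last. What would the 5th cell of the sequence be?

G#4 C#5 D#5 G#5 A5

The 5-note cells begin on C4, D4, E4 — each up a 2nd from the last.
Carrying on: F#4 → G#4.
So cell 5 is G#4 C#5 D#5 G#5 A5.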